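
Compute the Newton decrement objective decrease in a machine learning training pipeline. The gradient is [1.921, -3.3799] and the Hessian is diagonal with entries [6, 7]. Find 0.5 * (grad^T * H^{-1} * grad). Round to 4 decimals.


Step 1: H is diagonal, so H^(-1) * g = [0.3202, -0.4828].
Step 2: g^T H^(-1) g = sum_i g_i^2 / H_ii
  = (1.921)^2/6 + (-3.3799)^2/7
  = 0.615 + 1.632 = 2.247
Step 3: Objective decrease = 0.5 * g^T H^(-1) g = 1.1235


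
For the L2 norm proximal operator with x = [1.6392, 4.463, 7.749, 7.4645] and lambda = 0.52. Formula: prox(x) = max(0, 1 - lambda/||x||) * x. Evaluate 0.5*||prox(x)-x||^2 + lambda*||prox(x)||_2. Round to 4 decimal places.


Step 1: Compute ||x||.
||x|| = 11.7631
Step 2: Compute scaling factor.
scale = max(0, 1 - 0.52/11.7631) = 0.9558
Step 3: prox(x) = [1.5667, 4.2657, 7.4064, 7.1345]
||prox(x)|| = 11.2431
Step 4: Proximal objective.
0.5*||prox-x||^2 = 0.1352
lambda*||prox|| = 5.8464
Total = 5.9816


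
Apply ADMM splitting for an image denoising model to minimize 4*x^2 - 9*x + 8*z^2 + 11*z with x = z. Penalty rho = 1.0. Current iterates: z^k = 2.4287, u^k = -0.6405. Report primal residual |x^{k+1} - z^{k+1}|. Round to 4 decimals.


ADMM iteration with rho = 1.0, z^k = 2.4287, u^k = -0.6405
Step 1: x-update.
Minimize 4*x^2 - 9*x + (1.0/2)*(x - 2.4287 - 0.6405)^2
FOC: (2*4 + 1.0)*x = 9 + 1.0*(2.4287 + 0.6405)
x^{k+1} = 1.341
Step 2: z-update.
Minimize 8*z^2 + 11*z + (1.0/2)*(1.341 - z - 0.6405)^2
FOC: (2*8 + 1.0)*z = -11 + 1.0*(1.341 - 0.6405)
z^{k+1} = -0.6059
Step 3: u-update.
u^{k+1} = -0.6405 + 1.341 + 0.6059 = 1.3064
Step 4: Primal residual = |1.341 + 0.6059| = 1.9469


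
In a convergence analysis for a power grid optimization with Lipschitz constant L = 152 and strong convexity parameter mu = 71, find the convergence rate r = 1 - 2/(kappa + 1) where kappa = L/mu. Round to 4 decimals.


Step 1: Compute the condition number.
kappa = L/mu = 152/71 = 2.1408
Step 2: Compute the convergence rate.
r = 1 - 2/(kappa + 1) = 1 - 2*mu/(L + mu) = (L - mu)/(L + mu) = 81/223 = 0.3632


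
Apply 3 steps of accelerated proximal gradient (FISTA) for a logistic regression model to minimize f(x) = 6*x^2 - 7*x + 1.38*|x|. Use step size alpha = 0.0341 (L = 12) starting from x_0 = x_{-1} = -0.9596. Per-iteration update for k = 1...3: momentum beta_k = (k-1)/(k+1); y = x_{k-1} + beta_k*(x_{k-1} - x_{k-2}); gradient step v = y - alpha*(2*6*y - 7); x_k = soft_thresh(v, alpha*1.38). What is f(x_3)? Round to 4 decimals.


FISTA on f(x) = 6*x^2 - 7*x + 1.38*|x|
L = 12, alpha = 0.0341
Iteration 1: beta = 0.0, y = -0.9596 + 0.0*(-0.9596 + 0.9596) = -0.9596
  grad(y) = -18.5152, v = y - alpha*grad = -0.3282
  prox(v) = soft_thresh(-0.3282, 0.0471) = -0.2812
Iteration 2: beta = 0.3333, y = -0.2812 + 0.3333*(-0.2812 + 0.9596) = -0.055
  grad(y) = -7.6604, v = y - alpha*grad = 0.2062
  prox(v) = soft_thresh(0.2062, 0.0471) = 0.1591
Iteration 3: beta = 0.5, y = 0.1591 + 0.5*(0.1591 + 0.2812) = 0.3793
  grad(y) = -2.4486, v = y - alpha*grad = 0.4628
  prox(v) = soft_thresh(0.4628, 0.0471) = 0.4157
f(x_3) = 6*0.4157^2 - 7*0.4157 + 1.38*|0.4157| = -1.2994


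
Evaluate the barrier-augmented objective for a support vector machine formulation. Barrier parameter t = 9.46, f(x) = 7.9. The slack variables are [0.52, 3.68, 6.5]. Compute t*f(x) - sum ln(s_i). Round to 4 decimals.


Step 1: Compute log-barrier.
ln values: [-0.6539, 1.3029, 1.8718]
phi = -(-0.6539 + 1.3029 + 1.8718) = -2.5208
Step 2: Compute augmented objective.
t*f(x) = 9.46*7.9 = 74.734
Total = 74.734 - 2.5208 = 72.2132


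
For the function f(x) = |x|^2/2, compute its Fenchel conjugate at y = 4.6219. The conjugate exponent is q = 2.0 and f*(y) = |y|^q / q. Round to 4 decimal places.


The conjugate exponent q satisfies 1/p + 1/q = 1.
p = 2, so q = 2/(2 - 1) = 2.0
|y|^q = 4.6219^2.0 = 21.362
f*(4.6219) = 21.362 / 2.0 = 10.681


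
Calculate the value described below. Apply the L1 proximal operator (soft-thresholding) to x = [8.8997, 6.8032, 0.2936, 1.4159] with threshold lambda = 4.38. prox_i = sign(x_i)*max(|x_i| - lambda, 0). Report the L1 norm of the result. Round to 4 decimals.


Soft-thresholding with lambda = 4.38:
prox(8.8997) = sign(8.8997)*max(|8.8997| - 4.38, 0) = 4.5197
prox(6.8032) = sign(6.8032)*max(|6.8032| - 4.38, 0) = 2.4232
prox(0.2936) = sign(0.2936)*max(|0.2936| - 4.38, 0) = 0.0
prox(1.4159) = sign(1.4159)*max(|1.4159| - 4.38, 0) = 0.0
prox(x) = [4.5197, 2.4232, 0.0, 0.0]
||prox(x)||_1 = 4.5197 + 2.4232 + 0.0 + 0.0 = 6.9429


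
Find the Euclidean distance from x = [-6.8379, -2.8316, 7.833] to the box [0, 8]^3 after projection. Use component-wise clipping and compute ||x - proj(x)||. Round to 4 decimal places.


Project each component onto [0, 8].
clip(-6.8379) = 0.0, clip(-2.8316) = 0.0, clip(7.833) = 7.833
Projection = [0.0, 0.0, 7.833]
Squared diffs: [46.7569, 8.018, 0.0]
Distance = sqrt(54.7749) = 7.401


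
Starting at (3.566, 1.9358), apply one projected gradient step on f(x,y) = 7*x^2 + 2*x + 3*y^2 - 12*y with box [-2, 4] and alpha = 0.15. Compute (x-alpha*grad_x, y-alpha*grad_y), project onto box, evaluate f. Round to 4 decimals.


Step 1: Compute gradient at (3.566, 1.9358).
grad_x = 2*7*3.566 + 2 = 51.924
grad_y = 2*3*1.9358 - 12 = -0.3852
Step 2: Gradient step.
x_raw = 3.566 - 0.15*51.924 = -4.2226
y_raw = 1.9358 - 0.15*-0.3852 = 1.9936
Step 3: Project onto [-2, 4].
x_proj = clip(-4.2226) = -2.0
y_proj = clip(1.9936) = 1.9936
Step 4: Evaluate f.
f(-2.0, 1.9936) = 12.0001


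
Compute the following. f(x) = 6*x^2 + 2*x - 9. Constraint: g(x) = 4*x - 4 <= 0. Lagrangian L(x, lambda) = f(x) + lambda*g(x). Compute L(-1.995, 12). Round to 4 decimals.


Step 1: Evaluate f(x).
f(-1.995) = 6*(-1.995)^2 + 2*(-1.995) - 9 = 10.8902
Step 2: Evaluate g(x).
g(-1.995) = 4*-1.995 - 4 = -11.98
Step 3: Compute Lagrangian.
L = 10.8902 + 12*-11.98 = -132.8699


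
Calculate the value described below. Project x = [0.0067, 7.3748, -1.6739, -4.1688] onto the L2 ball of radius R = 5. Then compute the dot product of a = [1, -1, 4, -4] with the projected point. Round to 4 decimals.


Step 1: Compute ||x|| (intermediates to 6 decimals).
||x|| = sqrt(0.0067^2 + 7.3748^2 + (-1.6739)^2 + (-4.1688)^2) = 8.635309
Step 2: Project.
Since ||x|| > R, scale = R/||x|| = 5/8.635309 = 0.579018, proj(x) = scale * x
proj(x) = [0.003879, 4.270142, -0.969218, -2.41381]
Step 3: Dot product.
a^T * proj(x) = 1*0.003879 - 1*4.270142 + 4*(-0.969218) - 4*(-2.41381) = 1.5121


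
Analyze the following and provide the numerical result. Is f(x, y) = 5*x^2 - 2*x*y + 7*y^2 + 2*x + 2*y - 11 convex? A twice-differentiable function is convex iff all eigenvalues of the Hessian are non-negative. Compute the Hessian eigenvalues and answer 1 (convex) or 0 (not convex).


The Hessian of f(x,y) = 5*x^2 - 2*x*y + 7*y^2 + 2*x + 2*y - 11 is:
H = [[10, -2], [-2, 14]]
Trace = 10 + 14 = 24
Determinant = 10*14 - (-2)^2 = 136
Discriminant = (24)^2 - 4*136 = 32.0
Eigenvalues: lambda_1 = 9.1716, lambda_2 = 14.8284
The function is convex.

1


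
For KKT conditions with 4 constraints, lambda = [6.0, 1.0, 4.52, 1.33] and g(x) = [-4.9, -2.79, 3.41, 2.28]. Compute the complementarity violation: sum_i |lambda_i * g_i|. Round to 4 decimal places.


KKT complementary slackness check:
lambda_1 * g_1 = 6.0 * -4.9 = -29.4
lambda_2 * g_2 = 1.0 * -2.79 = -2.79
lambda_3 * g_3 = 4.52 * 3.41 = 15.4132
lambda_4 * g_4 = 1.33 * 2.28 = 3.0324
Total violation = 29.4 + 2.79 + 15.4132 + 3.0324 = 50.6356


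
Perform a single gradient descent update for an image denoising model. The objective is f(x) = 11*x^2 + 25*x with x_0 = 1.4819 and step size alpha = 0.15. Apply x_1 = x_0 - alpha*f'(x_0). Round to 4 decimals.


We compute the gradient at x_0 and apply the update.
f'(x) = 22*x + 25
f'(1.4819) = 22*1.4819 + 25 = 57.6018
x_1 = 1.4819 - 0.15*57.6018 = -7.1584


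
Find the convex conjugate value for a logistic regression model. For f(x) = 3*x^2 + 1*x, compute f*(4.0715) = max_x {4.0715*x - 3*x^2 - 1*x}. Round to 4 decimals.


f*(y) = sup_x {y*x - a*x^2 - b*x} = sup_x {(y-b)*x - a*x^2}
FOC: (y - b) - 2a*x = 0 => x* = (y - b)/(2a)
x* = (4.0715 - 1)/(2*3) = 0.5119
f*(4.0715) = (y-b)^2/(4a) = (4.0715 - 1)^2/(4*3)
= 9.4341/12 = 0.7862


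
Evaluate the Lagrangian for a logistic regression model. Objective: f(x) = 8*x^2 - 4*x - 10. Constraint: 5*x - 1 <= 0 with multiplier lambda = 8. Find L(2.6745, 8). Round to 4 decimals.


Step 1: Evaluate f(x).
f(2.6745) = 8*2.6745^2 - 4*2.6745 - 10 = 36.5256
Step 2: Evaluate g(x).
g(2.6745) = 5*2.6745 - 1 = 12.3725
Step 3: Compute Lagrangian.
L = 36.5256 + 8*12.3725 = 135.5056


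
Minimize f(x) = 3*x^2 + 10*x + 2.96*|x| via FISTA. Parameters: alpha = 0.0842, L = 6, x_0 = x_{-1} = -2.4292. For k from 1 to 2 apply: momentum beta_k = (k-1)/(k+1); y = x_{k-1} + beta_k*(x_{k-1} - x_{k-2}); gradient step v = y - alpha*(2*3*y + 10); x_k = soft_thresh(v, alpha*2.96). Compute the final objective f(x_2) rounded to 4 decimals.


FISTA on f(x) = 3*x^2 + 10*x + 2.96*|x|
L = 6, alpha = 0.0842
Iteration 1: beta = 0.0, y = -2.4292 + 0.0*(-2.4292 + 2.4292) = -2.4292
  grad(y) = -4.5752, v = y - alpha*grad = -2.044
  prox(v) = soft_thresh(-2.044, 0.2492) = -1.7947
Iteration 2: beta = 0.3333, y = -1.7947 + 0.3333*(-1.7947 + 2.4292) = -1.5832
  grad(y) = 0.5005, v = y - alpha*grad = -1.6254
  prox(v) = soft_thresh(-1.6254, 0.2492) = -1.3762
f(x_2) = 3*(-1.3762)^2 + 10*(-1.3762) + 2.96*|-1.3762| = -4.0067


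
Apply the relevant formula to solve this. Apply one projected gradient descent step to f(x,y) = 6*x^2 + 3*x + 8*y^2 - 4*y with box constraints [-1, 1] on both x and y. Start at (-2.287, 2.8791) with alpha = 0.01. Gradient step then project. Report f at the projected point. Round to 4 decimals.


Step 1: Compute gradient at (-2.287, 2.8791).
grad_x = 2*6*-2.287 + 3 = -24.444
grad_y = 2*8*2.8791 - 4 = 42.0656
Step 2: Gradient step.
x_raw = -2.287 - 0.01*-24.444 = -2.0426
y_raw = 2.8791 - 0.01*42.0656 = 2.4584
Step 3: Project onto [-1, 1].
x_proj = clip(-2.0426) = -1.0
y_proj = clip(2.4584) = 1.0
Step 4: Evaluate f.
f(-1.0, 1.0) = 7.0


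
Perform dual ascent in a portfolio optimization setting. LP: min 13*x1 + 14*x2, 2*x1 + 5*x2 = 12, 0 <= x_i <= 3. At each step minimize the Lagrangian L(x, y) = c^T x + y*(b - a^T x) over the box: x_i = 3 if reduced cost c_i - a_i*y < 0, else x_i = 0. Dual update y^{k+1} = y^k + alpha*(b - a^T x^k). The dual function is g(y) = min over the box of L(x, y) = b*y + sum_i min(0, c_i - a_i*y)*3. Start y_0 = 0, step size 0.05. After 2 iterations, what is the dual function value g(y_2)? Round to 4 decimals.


Dual ascent for LP: min 13*x1 + 14*x2, 2*x1 + 5*x2 = 12, 0 <= x_i <= 3
Step 1: y^k = 0.0, reduced costs: (13.0, 14.0)
  x^k = (0.0, 0.0), subgradient = b - a^T x = 12.0
  y^{k+1} = 0.0 + 0.05*12.0 = 0.6
Step 2: y^k = 0.6, reduced costs: (11.8, 11.0)
  x^k = (0.0, 0.0), subgradient = b - a^T x = 12.0
  y^{k+1} = 0.6 + 0.05*12.0 = 1.2
Dual objective at y_2 = 1.2: reduced costs (10.6, 8.0), box minimizer x = (0.0, 0.0)
g(y_2) = b*y + (c1 - a1*y)*x1 + (c2 - a2*y)*x2 = 12*1.2 + 10.6*0.0 + 8.0*0.0 = 14.4 + 0.0 + 0.0 = 14.4


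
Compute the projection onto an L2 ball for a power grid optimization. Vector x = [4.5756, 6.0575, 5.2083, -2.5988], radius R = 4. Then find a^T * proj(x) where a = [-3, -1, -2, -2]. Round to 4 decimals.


Step 1: Compute ||x|| (intermediates to 6 decimals).
||x|| = sqrt(4.5756^2 + 6.0575^2 + 5.2083^2 + (-2.5988)^2) = 9.566064
Step 2: Project.
Since ||x|| > R, scale = R/||x|| = 4/9.566064 = 0.418145, proj(x) = scale * x
proj(x) = [1.913264, 2.532913, 2.177825, -1.086675]
Step 3: Dot product.
a^T * proj(x) = -3*1.913264 - 1*2.532913 - 2*2.177825 - 2*(-1.086675) = -10.455


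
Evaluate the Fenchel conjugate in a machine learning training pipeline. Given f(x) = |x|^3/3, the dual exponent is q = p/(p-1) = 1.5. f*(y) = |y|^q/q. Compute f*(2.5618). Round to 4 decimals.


The conjugate exponent q satisfies 1/p + 1/q = 1.
p = 3, so q = 3/(3 - 1) = 1.5
|y|^q = 2.5618^1.5 = 4.1003
f*(2.5618) = 4.1003 / 1.5 = 2.7335


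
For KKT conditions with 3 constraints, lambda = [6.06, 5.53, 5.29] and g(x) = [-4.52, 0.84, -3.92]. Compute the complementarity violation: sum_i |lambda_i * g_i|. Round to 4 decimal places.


KKT complementary slackness check:
lambda_1 * g_1 = 6.06 * -4.52 = -27.3912
lambda_2 * g_2 = 5.53 * 0.84 = 4.6452
lambda_3 * g_3 = 5.29 * -3.92 = -20.7368
Total violation = 27.3912 + 4.6452 + 20.7368 = 52.7732


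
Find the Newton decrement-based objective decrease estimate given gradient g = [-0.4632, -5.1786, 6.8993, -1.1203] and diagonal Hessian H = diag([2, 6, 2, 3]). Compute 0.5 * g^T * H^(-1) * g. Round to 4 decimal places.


Step 1: H is diagonal, so H^(-1) * g = [-0.2316, -0.8631, 3.4497, -0.3734].
Step 2: g^T H^(-1) g = sum_i g_i^2 / H_ii
  = (-0.4632)^2/2 + (-5.1786)^2/6 + (6.8993)^2/2 + (-1.1203)^2/3
  = 0.1073 + 4.4696 + 23.8002 + 0.4184 = 28.7955
Step 3: Objective decrease = 0.5 * g^T H^(-1) g = 14.3977


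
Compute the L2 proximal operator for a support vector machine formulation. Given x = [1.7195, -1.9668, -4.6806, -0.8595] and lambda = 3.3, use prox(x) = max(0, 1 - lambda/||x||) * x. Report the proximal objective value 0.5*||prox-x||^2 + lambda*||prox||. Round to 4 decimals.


Step 1: Compute ||x||.
||x|| = 5.4288
Step 2: Compute scaling factor.
scale = max(0, 1 - 3.3/5.4288) = 0.3921
Step 3: prox(x) = [0.6743, -0.7712, -1.8354, -0.337]
||prox(x)|| = 2.1288
Step 4: Proximal objective.
0.5*||prox-x||^2 = 5.445
lambda*||prox|| = 7.025
Total = 12.47


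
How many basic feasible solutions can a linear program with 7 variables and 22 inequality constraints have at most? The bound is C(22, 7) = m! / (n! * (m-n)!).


Each vertex corresponds to some choice of n active constraints out of m, so the number of vertices is at most C(m, n) = m! / (n!(m-n)!).
m = 22, n = 7
Numerator: 22 * 21 * 20 * 19 * 18 * 17 * 16
Denominator: 7! = 5040
C(22, 7) = 170544


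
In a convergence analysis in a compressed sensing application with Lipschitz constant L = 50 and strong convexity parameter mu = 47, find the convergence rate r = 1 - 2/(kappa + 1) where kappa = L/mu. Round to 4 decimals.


Step 1: Compute the condition number.
kappa = L/mu = 50/47 = 1.0638
Step 2: Compute the convergence rate.
r = 1 - 2/(kappa + 1) = 1 - 2*mu/(L + mu) = (L - mu)/(L + mu) = 3/97 = 0.0309


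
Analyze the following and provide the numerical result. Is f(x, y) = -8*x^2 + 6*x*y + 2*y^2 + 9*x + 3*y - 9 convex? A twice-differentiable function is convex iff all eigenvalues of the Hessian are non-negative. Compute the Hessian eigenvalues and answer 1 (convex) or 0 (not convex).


The Hessian of f(x,y) = -8*x^2 + 6*x*y + 2*y^2 + 9*x + 3*y - 9 is:
H = [[-16, 6], [6, 4]]
Trace = -16 + 4 = -12
Determinant = -16*4 - (6)^2 = -100
Discriminant = (-12)^2 - 4*-100 = 544.0
Eigenvalues: lambda_1 = -17.6619, lambda_2 = 5.6619
The function is not convex.

0


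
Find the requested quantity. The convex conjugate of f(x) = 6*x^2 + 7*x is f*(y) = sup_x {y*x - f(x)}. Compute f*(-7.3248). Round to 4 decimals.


f*(y) = sup_x {y*x - a*x^2 - b*x} = sup_x {(y-b)*x - a*x^2}
FOC: (y - b) - 2a*x = 0 => x* = (y - b)/(2a)
x* = (-7.3248 - 7)/(2*6) = -1.1937
f*(-7.3248) = (y-b)^2/(4a) = (-7.3248 - 7)^2/(4*6)
= 205.1999/24 = 8.55


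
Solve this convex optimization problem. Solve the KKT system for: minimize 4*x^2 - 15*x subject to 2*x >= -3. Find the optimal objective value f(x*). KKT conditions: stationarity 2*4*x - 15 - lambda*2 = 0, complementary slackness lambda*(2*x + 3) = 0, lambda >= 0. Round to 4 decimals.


Step 1: Try lambda = 0 (constraint inactive).
Stationarity: 2*4*x - 15 = 0
x* = 15/(2*4) = 1.875
Check constraint: 2*1.875 = 3.75 >= -3 -- satisfied.
Step 2: Compute optimal value.
f(x*) = 4*1.875^2 - 15*1.875 = -14.0625


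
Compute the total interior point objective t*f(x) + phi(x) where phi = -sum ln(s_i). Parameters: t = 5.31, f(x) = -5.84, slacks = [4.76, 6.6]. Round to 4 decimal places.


Step 1: Compute log-barrier.
ln values: [1.5602, 1.8871]
phi = -(1.5602 + 1.8871) = -3.4473
Step 2: Compute augmented objective.
t*f(x) = 5.31*-5.84 = -31.0104
Total = -31.0104 - 3.4473 = -34.4577


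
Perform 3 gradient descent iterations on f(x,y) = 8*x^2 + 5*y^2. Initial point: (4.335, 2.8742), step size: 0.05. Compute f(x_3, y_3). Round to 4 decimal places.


Gradient descent on f(x,y) = 8*x^2 + 5*y^2.
Starting point: (4.335, 2.8742), alpha = 0.05
Step 1: grad_x = 2*8*4.335 = 69.36, grad_y = 2*5*2.8742 = 28.742
  x_1 = 4.335 - 0.05*69.36 = 0.867
  y_1 = 2.8742 - 0.05*28.742 = 1.4371
Step 2: grad_x = 2*8*0.867 = 13.872, grad_y = 2*5*1.4371 = 14.371
  x_2 = 0.867 - 0.05*13.872 = 0.1734
  y_2 = 1.4371 - 0.05*14.371 = 0.7186
Step 3: grad_x = 2*8*0.1734 = 2.7744, grad_y = 2*5*0.7186 = 7.1855
  x_3 = 0.1734 - 0.05*2.7744 = 0.0347
  y_3 = 0.7186 - 0.05*7.1855 = 0.3593
f(0.0347, 0.3593) = 8*0.0347^2 + 5*0.3593^2 = 0.655


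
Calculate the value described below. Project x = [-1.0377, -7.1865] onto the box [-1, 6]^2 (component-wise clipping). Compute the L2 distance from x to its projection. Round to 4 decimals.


Project each component onto [-1, 6].
clip(-1.0377) = -1.0, clip(-7.1865) = -1.0
Projection = [-1.0, -1.0]
Squared diffs: [0.0014, 38.2728]
Distance = sqrt(38.2742) = 6.1866


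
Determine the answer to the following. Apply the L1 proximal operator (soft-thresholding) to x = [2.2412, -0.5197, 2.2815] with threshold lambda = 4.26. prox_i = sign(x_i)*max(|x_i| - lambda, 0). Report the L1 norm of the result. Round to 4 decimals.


Soft-thresholding with lambda = 4.26:
prox(2.2412) = sign(2.2412)*max(|2.2412| - 4.26, 0) = 0.0
prox(-0.5197) = sign(-0.5197)*max(|-0.5197| - 4.26, 0) = 0.0
prox(2.2815) = sign(2.2815)*max(|2.2815| - 4.26, 0) = 0.0
prox(x) = [0.0, 0.0, 0.0]
||prox(x)||_1 = 0.0 + 0.0 + 0.0 = 0.0


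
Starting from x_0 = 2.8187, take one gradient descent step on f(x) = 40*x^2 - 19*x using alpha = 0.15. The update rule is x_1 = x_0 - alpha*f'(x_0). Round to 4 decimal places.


We compute the gradient at x_0 and apply the update.
f'(x) = 80*x - 19
f'(2.8187) = 80*2.8187 - 19 = 206.496
x_1 = 2.8187 - 0.15*206.496 = -28.1557


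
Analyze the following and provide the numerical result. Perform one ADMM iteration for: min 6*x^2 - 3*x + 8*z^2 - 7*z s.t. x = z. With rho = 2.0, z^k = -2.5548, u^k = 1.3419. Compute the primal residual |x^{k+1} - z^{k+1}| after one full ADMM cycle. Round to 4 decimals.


ADMM iteration with rho = 2.0, z^k = -2.5548, u^k = 1.3419
Step 1: x-update.
Minimize 6*x^2 - 3*x + (2.0/2)*(x + 2.5548 + 1.3419)^2
FOC: (2*6 + 2.0)*x = 3 + 2.0*(-2.5548 - 1.3419)
x^{k+1} = -0.3424
Step 2: z-update.
Minimize 8*z^2 - 7*z + (2.0/2)*(-0.3424 - z + 1.3419)^2
FOC: (2*8 + 2.0)*z = 7 + 2.0*(-0.3424 + 1.3419)
z^{k+1} = 0.4999
Step 3: u-update.
u^{k+1} = 1.3419 - 0.3424 - 0.4999 = 0.4996
Step 4: Primal residual = |-0.3424 - 0.4999| = 0.8423


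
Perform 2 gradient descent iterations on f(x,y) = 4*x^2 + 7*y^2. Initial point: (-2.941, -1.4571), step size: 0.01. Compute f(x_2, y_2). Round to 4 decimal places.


Gradient descent on f(x,y) = 4*x^2 + 7*y^2.
Starting point: (-2.941, -1.4571), alpha = 0.01
Step 1: grad_x = 2*4*-2.941 = -23.528, grad_y = 2*7*-1.4571 = -20.3994
  x_1 = -2.941 - 0.01*-23.528 = -2.7057
  y_1 = -1.4571 - 0.01*-20.3994 = -1.2531
Step 2: grad_x = 2*4*-2.7057 = -21.6458, grad_y = 2*7*-1.2531 = -17.5435
  x_2 = -2.7057 - 0.01*-21.6458 = -2.4893
  y_2 = -1.2531 - 0.01*-17.5435 = -1.0777
f(-2.4893, -1.0777) = 4*(-2.4893)^2 + 7*(-1.0777)^2 = 32.9153


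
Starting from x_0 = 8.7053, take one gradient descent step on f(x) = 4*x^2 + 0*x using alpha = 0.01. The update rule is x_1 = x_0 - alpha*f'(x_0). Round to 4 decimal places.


We compute the gradient at x_0 and apply the update.
f'(x) = 8*x + 0
f'(8.7053) = 8*8.7053 + 0 = 69.6424
x_1 = 8.7053 - 0.01*69.6424 = 8.0089


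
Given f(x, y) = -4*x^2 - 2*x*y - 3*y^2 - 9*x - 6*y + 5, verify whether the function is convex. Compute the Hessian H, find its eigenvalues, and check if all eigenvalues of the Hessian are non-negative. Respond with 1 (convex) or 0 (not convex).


The Hessian of f(x,y) = -4*x^2 - 2*x*y - 3*y^2 - 9*x - 6*y + 5 is:
H = [[-8, -2], [-2, -6]]
Trace = -8 - 6 = -14
Determinant = -8*-6 - (-2)^2 = 44
Discriminant = (-14)^2 - 4*44 = 20.0
Eigenvalues: lambda_1 = -9.2361, lambda_2 = -4.7639
The function is not convex.

0


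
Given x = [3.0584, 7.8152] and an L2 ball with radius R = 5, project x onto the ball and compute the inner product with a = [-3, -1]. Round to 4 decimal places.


Step 1: Compute ||x|| (intermediates to 6 decimals).
||x|| = sqrt(3.0584^2 + 7.8152^2) = 8.392328
Step 2: Project.
Since ||x|| > R, scale = R/||x|| = 5/8.392328 = 0.595782, proj(x) = scale * x
proj(x) = [1.82214, 4.656155]
Step 3: Dot product.
a^T * proj(x) = -3*1.82214 - 1*4.656155 = -10.1226


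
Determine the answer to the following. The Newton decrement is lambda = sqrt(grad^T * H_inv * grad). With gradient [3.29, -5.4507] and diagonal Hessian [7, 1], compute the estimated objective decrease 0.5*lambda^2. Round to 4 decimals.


Step 1: H is diagonal, so H^(-1) * g = [0.47, -5.4507].
Step 2: g^T H^(-1) g = sum_i g_i^2 / H_ii
  = (3.29)^2/7 + (-5.4507)^2/1
  = 1.5463 + 29.7101 = 31.2564
Step 3: Objective decrease = 0.5 * g^T H^(-1) g = 15.6282


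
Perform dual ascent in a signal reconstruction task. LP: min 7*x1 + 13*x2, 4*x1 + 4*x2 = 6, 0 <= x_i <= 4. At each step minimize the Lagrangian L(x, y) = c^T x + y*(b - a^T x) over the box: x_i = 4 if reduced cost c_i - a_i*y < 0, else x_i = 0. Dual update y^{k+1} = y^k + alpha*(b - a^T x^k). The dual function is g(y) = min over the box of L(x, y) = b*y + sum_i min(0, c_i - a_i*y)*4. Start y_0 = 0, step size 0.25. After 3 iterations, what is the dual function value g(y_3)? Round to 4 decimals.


Dual ascent for LP: min 7*x1 + 13*x2, 4*x1 + 4*x2 = 6, 0 <= x_i <= 4
Step 1: y^k = 0.0, reduced costs: (7.0, 13.0)
  x^k = (0.0, 0.0), subgradient = b - a^T x = 6.0
  y^{k+1} = 0.0 + 0.25*6.0 = 1.5
Step 2: y^k = 1.5, reduced costs: (1.0, 7.0)
  x^k = (0.0, 0.0), subgradient = b - a^T x = 6.0
  y^{k+1} = 1.5 + 0.25*6.0 = 3.0
Step 3: y^k = 3.0, reduced costs: (-5.0, 1.0)
  x^k = (4.0, 0.0), subgradient = b - a^T x = -10.0
  y^{k+1} = 3.0 + 0.25*-10.0 = 0.5
Dual objective at y_3 = 0.5: reduced costs (5.0, 11.0), box minimizer x = (0.0, 0.0)
g(y_3) = b*y + (c1 - a1*y)*x1 + (c2 - a2*y)*x2 = 6*0.5 + 5.0*0.0 + 11.0*0.0 = 3.0 + 0.0 + 0.0 = 3.0


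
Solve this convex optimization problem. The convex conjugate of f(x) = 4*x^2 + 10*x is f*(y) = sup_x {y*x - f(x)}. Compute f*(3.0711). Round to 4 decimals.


f*(y) = sup_x {y*x - a*x^2 - b*x} = sup_x {(y-b)*x - a*x^2}
FOC: (y - b) - 2a*x = 0 => x* = (y - b)/(2a)
x* = (3.0711 - 10)/(2*4) = -0.8661
f*(3.0711) = (y-b)^2/(4a) = (3.0711 - 10)^2/(4*4)
= 48.0097/16 = 3.0006


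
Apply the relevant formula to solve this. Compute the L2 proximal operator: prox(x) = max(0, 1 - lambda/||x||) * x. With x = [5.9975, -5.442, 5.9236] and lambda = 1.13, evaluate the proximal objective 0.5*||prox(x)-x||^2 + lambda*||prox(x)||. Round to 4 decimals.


Step 1: Compute ||x||.
||x|| = 10.0337
Step 2: Compute scaling factor.
scale = max(0, 1 - 1.13/10.0337) = 0.8874
Step 3: prox(x) = [5.3221, -4.8291, 5.2565]
||prox(x)|| = 8.9037
Step 4: Proximal objective.
0.5*||prox-x||^2 = 0.6385
lambda*||prox|| = 10.0612
Total = 10.6996


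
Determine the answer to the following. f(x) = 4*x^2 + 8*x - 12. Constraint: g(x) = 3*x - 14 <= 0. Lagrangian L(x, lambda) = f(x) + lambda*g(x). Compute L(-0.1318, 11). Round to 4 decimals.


Step 1: Evaluate f(x).
f(-0.1318) = 4*(-0.1318)^2 + 8*(-0.1318) - 12 = -12.9849
Step 2: Evaluate g(x).
g(-0.1318) = 3*-0.1318 - 14 = -14.3954
Step 3: Compute Lagrangian.
L = -12.9849 + 11*-14.3954 = -171.3343


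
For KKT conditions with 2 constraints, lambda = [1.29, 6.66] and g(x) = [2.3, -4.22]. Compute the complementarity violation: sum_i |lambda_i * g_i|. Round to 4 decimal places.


KKT complementary slackness check:
lambda_1 * g_1 = 1.29 * 2.3 = 2.967
lambda_2 * g_2 = 6.66 * -4.22 = -28.1052
Total violation = 2.967 + 28.1052 = 31.0722


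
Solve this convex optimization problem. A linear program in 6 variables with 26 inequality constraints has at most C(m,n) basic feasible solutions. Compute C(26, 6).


Each vertex corresponds to some choice of n active constraints out of m, so the number of vertices is at most C(m, n) = m! / (n!(m-n)!).
m = 26, n = 6
Numerator: 26 * 25 * 24 * 23 * 22 * 21
Denominator: 6! = 720
C(26, 6) = 230230


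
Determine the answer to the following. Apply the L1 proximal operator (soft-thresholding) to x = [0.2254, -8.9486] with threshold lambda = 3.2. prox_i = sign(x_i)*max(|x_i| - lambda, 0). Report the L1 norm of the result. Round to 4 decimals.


Soft-thresholding with lambda = 3.2:
prox(0.2254) = sign(0.2254)*max(|0.2254| - 3.2, 0) = 0.0
prox(-8.9486) = sign(-8.9486)*max(|-8.9486| - 3.2, 0) = -5.7486
prox(x) = [0.0, -5.7486]
||prox(x)||_1 = 0.0 + 5.7486 = 5.7486


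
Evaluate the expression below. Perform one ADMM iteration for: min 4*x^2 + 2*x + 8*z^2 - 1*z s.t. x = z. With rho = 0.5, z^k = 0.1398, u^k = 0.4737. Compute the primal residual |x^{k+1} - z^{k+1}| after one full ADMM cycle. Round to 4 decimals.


ADMM iteration with rho = 0.5, z^k = 0.1398, u^k = 0.4737
Step 1: x-update.
Minimize 4*x^2 + 2*x + (0.5/2)*(x - 0.1398 + 0.4737)^2
FOC: (2*4 + 0.5)*x = -2 + 0.5*(0.1398 - 0.4737)
x^{k+1} = -0.2549
Step 2: z-update.
Minimize 8*z^2 - 1*z + (0.5/2)*(-0.2549 - z + 0.4737)^2
FOC: (2*8 + 0.5)*z = 1 + 0.5*(-0.2549 + 0.4737)
z^{k+1} = 0.0672
Step 3: u-update.
u^{k+1} = 0.4737 - 0.2549 - 0.0672 = 0.1515
Step 4: Primal residual = |-0.2549 - 0.0672| = 0.3222


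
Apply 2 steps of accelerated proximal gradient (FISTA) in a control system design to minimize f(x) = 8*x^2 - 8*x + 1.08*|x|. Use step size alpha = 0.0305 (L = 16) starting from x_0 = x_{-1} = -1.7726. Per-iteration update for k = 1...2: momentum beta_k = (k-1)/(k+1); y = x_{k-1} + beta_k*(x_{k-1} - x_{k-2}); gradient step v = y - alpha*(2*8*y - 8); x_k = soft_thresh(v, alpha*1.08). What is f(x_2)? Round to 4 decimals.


FISTA on f(x) = 8*x^2 - 8*x + 1.08*|x|
L = 16, alpha = 0.0305
Iteration 1: beta = 0.0, y = -1.7726 + 0.0*(-1.7726 + 1.7726) = -1.7726
  grad(y) = -36.3616, v = y - alpha*grad = -0.6636
  prox(v) = soft_thresh(-0.6636, 0.0329) = -0.6306
Iteration 2: beta = 0.3333, y = -0.6306 + 0.3333*(-0.6306 + 1.7726) = -0.25
  grad(y) = -11.9996, v = y - alpha*grad = 0.116
  prox(v) = soft_thresh(0.116, 0.0329) = 0.0831
f(x_2) = 8*0.0831^2 - 8*0.0831 + 1.08*|0.0831| = -0.5197


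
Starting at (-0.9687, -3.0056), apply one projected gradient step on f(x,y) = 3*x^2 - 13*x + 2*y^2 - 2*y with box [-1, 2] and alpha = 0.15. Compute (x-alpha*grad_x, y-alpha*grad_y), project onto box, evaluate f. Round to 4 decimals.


Step 1: Compute gradient at (-0.9687, -3.0056).
grad_x = 2*3*-0.9687 - 13 = -18.8122
grad_y = 2*2*-3.0056 - 2 = -14.0224
Step 2: Gradient step.
x_raw = -0.9687 - 0.15*-18.8122 = 1.8531
y_raw = -3.0056 - 0.15*-14.0224 = -0.9022
Step 3: Project onto [-1, 2].
x_proj = clip(1.8531) = 1.8531
y_proj = clip(-0.9022) = -0.9022
Step 4: Evaluate f.
f(1.8531, -0.9022) = -10.3559


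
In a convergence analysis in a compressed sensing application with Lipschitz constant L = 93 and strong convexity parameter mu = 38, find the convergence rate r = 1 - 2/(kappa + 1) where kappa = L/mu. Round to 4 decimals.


Step 1: Compute the condition number.
kappa = L/mu = 93/38 = 2.4474
Step 2: Compute the convergence rate.
r = 1 - 2/(kappa + 1) = 1 - 2*mu/(L + mu) = (L - mu)/(L + mu) = 55/131 = 0.4198


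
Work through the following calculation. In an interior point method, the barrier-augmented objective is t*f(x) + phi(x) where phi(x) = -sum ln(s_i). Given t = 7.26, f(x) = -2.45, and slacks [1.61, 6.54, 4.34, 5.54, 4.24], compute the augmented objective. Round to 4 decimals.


Step 1: Compute log-barrier.
ln values: [0.4762, 1.8779, 1.4679, 1.712, 1.4446]
phi = -(0.4762 + 1.8779 + 1.4679 + 1.712 + 1.4446) = -6.9786
Step 2: Compute augmented objective.
t*f(x) = 7.26*-2.45 = -17.787
Total = -17.787 - 6.9786 = -24.7656


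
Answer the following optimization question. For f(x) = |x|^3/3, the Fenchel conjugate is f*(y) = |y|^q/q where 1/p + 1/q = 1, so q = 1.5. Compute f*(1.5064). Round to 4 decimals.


The conjugate exponent q satisfies 1/p + 1/q = 1.
p = 3, so q = 3/(3 - 1) = 1.5
|y|^q = 1.5064^1.5 = 1.8489
f*(1.5064) = 1.8489 / 1.5 = 1.2326


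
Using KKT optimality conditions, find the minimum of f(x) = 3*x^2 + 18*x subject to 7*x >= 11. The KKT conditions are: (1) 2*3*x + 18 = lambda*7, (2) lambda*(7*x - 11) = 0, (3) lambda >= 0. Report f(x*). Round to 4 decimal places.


Step 1: Try lambda = 0 (constraint inactive).
x_unc = -18/(2*3) = -3.0
Check: 7*-3.0 = -21.0 < 11 -- violated!
Step 2: Constraint must be active: 7*x = 11
x* = 11/7 = 1.5714 (rounded; the exact value 11/7 is used below)
lambda = (2*3*(11/7) + 18)/7 = 3.9184
Step 3: Compute optimal value.
f(x*) = 3*(11/7)^2 + 18*(11/7) = 35.6939


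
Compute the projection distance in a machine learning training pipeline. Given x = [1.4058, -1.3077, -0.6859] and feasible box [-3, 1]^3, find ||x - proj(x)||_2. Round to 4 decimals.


Project each component onto [-3, 1].
clip(1.4058) = 1.0, clip(-1.3077) = -1.3077, clip(-0.6859) = -0.6859
Projection = [1.0, -1.3077, -0.6859]
Squared diffs: [0.1647, 0.0, 0.0]
Distance = sqrt(0.1647) = 0.4058


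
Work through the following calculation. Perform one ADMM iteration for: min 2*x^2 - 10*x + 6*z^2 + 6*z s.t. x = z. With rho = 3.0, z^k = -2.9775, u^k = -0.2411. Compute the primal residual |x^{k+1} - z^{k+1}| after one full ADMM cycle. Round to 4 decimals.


ADMM iteration with rho = 3.0, z^k = -2.9775, u^k = -0.2411
Step 1: x-update.
Minimize 2*x^2 - 10*x + (3.0/2)*(x + 2.9775 - 0.2411)^2
FOC: (2*2 + 3.0)*x = 10 + 3.0*(-2.9775 + 0.2411)
x^{k+1} = 0.2558
Step 2: z-update.
Minimize 6*z^2 + 6*z + (3.0/2)*(0.2558 - z - 0.2411)^2
FOC: (2*6 + 3.0)*z = -6 + 3.0*(0.2558 - 0.2411)
z^{k+1} = -0.3971
Step 3: u-update.
u^{k+1} = -0.2411 + 0.2558 + 0.3971 = 0.4118
Step 4: Primal residual = |0.2558 + 0.3971| = 0.6529


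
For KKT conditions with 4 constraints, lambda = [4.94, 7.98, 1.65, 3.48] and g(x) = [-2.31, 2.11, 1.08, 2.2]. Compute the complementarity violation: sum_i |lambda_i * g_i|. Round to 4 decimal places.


KKT complementary slackness check:
lambda_1 * g_1 = 4.94 * -2.31 = -11.4114
lambda_2 * g_2 = 7.98 * 2.11 = 16.8378
lambda_3 * g_3 = 1.65 * 1.08 = 1.782
lambda_4 * g_4 = 3.48 * 2.2 = 7.656
Total violation = 11.4114 + 16.8378 + 1.782 + 7.656 = 37.6872


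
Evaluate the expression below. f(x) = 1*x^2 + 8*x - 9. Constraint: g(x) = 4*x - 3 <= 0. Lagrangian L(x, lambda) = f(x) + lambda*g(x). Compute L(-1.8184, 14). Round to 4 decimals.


Step 1: Evaluate f(x).
f(-1.8184) = 1*(-1.8184)^2 + 8*(-1.8184) - 9 = -20.2406
Step 2: Evaluate g(x).
g(-1.8184) = 4*-1.8184 - 3 = -10.2736
Step 3: Compute Lagrangian.
L = -20.2406 + 14*-10.2736 = -164.071


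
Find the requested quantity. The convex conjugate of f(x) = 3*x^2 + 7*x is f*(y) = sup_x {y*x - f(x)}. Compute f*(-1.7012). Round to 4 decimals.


f*(y) = sup_x {y*x - a*x^2 - b*x} = sup_x {(y-b)*x - a*x^2}
FOC: (y - b) - 2a*x = 0 => x* = (y - b)/(2a)
x* = (-1.7012 - 7)/(2*3) = -1.4502
f*(-1.7012) = (y-b)^2/(4a) = (-1.7012 - 7)^2/(4*3)
= 75.7109/12 = 6.3092


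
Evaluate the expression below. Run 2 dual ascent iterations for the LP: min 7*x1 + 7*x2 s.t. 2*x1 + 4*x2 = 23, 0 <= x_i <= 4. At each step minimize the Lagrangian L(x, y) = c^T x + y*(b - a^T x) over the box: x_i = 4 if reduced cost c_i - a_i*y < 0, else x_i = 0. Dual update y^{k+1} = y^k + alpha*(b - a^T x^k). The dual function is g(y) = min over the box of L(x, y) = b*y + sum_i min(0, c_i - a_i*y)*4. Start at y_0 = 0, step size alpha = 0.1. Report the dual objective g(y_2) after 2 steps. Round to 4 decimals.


Dual ascent for LP: min 7*x1 + 7*x2, 2*x1 + 4*x2 = 23, 0 <= x_i <= 4
Step 1: y^k = 0.0, reduced costs: (7.0, 7.0)
  x^k = (0.0, 0.0), subgradient = b - a^T x = 23.0
  y^{k+1} = 0.0 + 0.1*23.0 = 2.3
Step 2: y^k = 2.3, reduced costs: (2.4, -2.2)
  x^k = (0.0, 4.0), subgradient = b - a^T x = 7.0
  y^{k+1} = 2.3 + 0.1*7.0 = 3.0
Dual objective at y_2 = 3.0: reduced costs (1.0, -5.0), box minimizer x = (0.0, 4.0)
g(y_2) = b*y + (c1 - a1*y)*x1 + (c2 - a2*y)*x2 = 23*3.0 + 1.0*0.0 + (-5.0)*4.0 = 69.0 + 0.0 - 20.0 = 49.0


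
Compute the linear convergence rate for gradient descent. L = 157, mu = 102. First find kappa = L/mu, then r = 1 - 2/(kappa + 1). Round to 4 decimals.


Step 1: Compute the condition number.
kappa = L/mu = 157/102 = 1.5392
Step 2: Compute the convergence rate.
r = 1 - 2/(kappa + 1) = 1 - 2*mu/(L + mu) = (L - mu)/(L + mu) = 55/259 = 0.2124


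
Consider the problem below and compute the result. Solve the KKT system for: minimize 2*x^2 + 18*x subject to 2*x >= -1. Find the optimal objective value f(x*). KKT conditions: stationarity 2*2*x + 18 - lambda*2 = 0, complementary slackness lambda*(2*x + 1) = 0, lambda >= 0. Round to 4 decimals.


Step 1: Try lambda = 0 (constraint inactive).
x_unc = -18/(2*2) = -4.5
Check: 2*-4.5 = -9.0 < -1 -- violated!
Step 2: Constraint must be active: 2*x = -1
x* = -1/2 = -0.5
lambda = (2*2*(-0.5) + 18)/2 = 8.0
Step 3: Compute optimal value.
f(x*) = 2*(-0.5)^2 + 18*(-0.5) = -8.5


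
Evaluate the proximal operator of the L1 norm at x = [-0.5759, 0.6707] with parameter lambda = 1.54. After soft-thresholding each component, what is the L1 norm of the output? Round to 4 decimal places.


Soft-thresholding with lambda = 1.54:
prox(-0.5759) = sign(-0.5759)*max(|-0.5759| - 1.54, 0) = 0.0
prox(0.6707) = sign(0.6707)*max(|0.6707| - 1.54, 0) = 0.0
prox(x) = [0.0, 0.0]
||prox(x)||_1 = 0.0 + 0.0 = 0.0


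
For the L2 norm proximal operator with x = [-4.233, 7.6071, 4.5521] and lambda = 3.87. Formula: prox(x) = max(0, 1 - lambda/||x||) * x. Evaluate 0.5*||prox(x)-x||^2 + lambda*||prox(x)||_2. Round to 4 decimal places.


Step 1: Compute ||x||.
||x|| = 9.8238
Step 2: Compute scaling factor.
scale = max(0, 1 - 3.87/9.8238) = 0.6061
Step 3: prox(x) = [-2.5655, 4.6104, 2.7588]
||prox(x)|| = 5.9538
Step 4: Proximal objective.
0.5*||prox-x||^2 = 7.4885
lambda*||prox|| = 23.0412
Total = 30.5298


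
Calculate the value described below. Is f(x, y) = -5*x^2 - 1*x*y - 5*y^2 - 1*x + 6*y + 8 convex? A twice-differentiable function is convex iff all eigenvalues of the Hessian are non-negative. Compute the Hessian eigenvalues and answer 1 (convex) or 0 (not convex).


The Hessian of f(x,y) = -5*x^2 - 1*x*y - 5*y^2 - 1*x + 6*y + 8 is:
H = [[-10, -1], [-1, -10]]
Trace = -10 - 10 = -20
Determinant = -10*-10 - (-1)^2 = 99
Discriminant = (-20)^2 - 4*99 = 4.0
Eigenvalues: lambda_1 = -11.0, lambda_2 = -9.0
The function is not convex.

0


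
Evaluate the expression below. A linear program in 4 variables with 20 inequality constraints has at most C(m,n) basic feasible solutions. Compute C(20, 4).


Each vertex corresponds to some choice of n active constraints out of m, so the number of vertices is at most C(m, n) = m! / (n!(m-n)!).
m = 20, n = 4
Numerator: 20 * 19 * 18 * 17
Denominator: 4! = 24
C(20, 4) = 4845


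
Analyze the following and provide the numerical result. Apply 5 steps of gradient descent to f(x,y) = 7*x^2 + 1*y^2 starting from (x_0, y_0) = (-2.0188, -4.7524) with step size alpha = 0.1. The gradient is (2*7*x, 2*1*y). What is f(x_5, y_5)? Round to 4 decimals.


Gradient descent on f(x,y) = 7*x^2 + 1*y^2.
Starting point: (-2.0188, -4.7524), alpha = 0.1
Step 1: grad_x = 2*7*-2.0188 = -28.2632, grad_y = 2*1*-4.7524 = -9.5048
  x_1 = -2.0188 - 0.1*-28.2632 = 0.8075
  y_1 = -4.7524 - 0.1*-9.5048 = -3.8019
Step 2: grad_x = 2*7*0.8075 = 11.3053, grad_y = 2*1*-3.8019 = -7.6038
  x_2 = 0.8075 - 0.1*11.3053 = -0.323
  y_2 = -3.8019 - 0.1*-7.6038 = -3.0415
Step 3: grad_x = 2*7*-0.323 = -4.5221, grad_y = 2*1*-3.0415 = -6.0831
  x_3 = -0.323 - 0.1*-4.5221 = 0.1292
  y_3 = -3.0415 - 0.1*-6.0831 = -2.4332
Step 4: grad_x = 2*7*0.1292 = 1.8088, grad_y = 2*1*-2.4332 = -4.8665
  x_4 = 0.1292 - 0.1*1.8088 = -0.0517
  y_4 = -2.4332 - 0.1*-4.8665 = -1.9466
Step 5: grad_x = 2*7*-0.0517 = -0.7235, grad_y = 2*1*-1.9466 = -3.8932
  x_5 = -0.0517 - 0.1*-0.7235 = 0.0207
  y_5 = -1.9466 - 0.1*-3.8932 = -1.5573
f(0.0207, -1.5573) = 7*0.0207^2 + 1*(-1.5573)^2 = 2.4281


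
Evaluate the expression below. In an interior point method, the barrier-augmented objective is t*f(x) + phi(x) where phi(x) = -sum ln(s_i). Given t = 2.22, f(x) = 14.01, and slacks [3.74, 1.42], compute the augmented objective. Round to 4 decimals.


Step 1: Compute log-barrier.
ln values: [1.3191, 0.3507]
phi = -(1.3191 + 0.3507) = -1.6697
Step 2: Compute augmented objective.
t*f(x) = 2.22*14.01 = 31.1022
Total = 31.1022 - 1.6697 = 29.4325


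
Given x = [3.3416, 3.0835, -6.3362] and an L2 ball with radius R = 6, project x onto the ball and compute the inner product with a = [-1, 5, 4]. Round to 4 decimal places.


Step 1: Compute ||x|| (intermediates to 6 decimals).
||x|| = sqrt(3.3416^2 + 3.0835^2 + (-6.3362)^2) = 7.798826
Step 2: Project.
Since ||x|| > R, scale = R/||x|| = 6/7.798826 = 0.769347, proj(x) = scale * x
proj(x) = [2.57085, 2.372281, -4.874736]
Step 3: Dot product.
a^T * proj(x) = -1*2.57085 + 5*2.372281 + 4*(-4.874736) = -10.2084


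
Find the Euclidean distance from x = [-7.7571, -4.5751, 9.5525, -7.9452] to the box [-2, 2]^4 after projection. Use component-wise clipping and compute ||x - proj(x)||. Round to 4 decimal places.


Project each component onto [-2, 2].
clip(-7.7571) = -2.0, clip(-4.5751) = -2.0, clip(9.5525) = 2.0, clip(-7.9452) = -2.0
Projection = [-2.0, -2.0, 2.0, -2.0]
Squared diffs: [33.1442, 6.6311, 57.0403, 35.3454]
Distance = sqrt(132.161) = 11.4961


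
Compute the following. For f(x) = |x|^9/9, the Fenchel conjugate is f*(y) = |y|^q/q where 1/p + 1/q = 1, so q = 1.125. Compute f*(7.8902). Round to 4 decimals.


The conjugate exponent q satisfies 1/p + 1/q = 1.
p = 9, so q = 9/(9 - 1) = 1.125
|y|^q = 7.8902^1.125 = 10.2147
f*(7.8902) = 10.2147 / 1.125 = 9.0797


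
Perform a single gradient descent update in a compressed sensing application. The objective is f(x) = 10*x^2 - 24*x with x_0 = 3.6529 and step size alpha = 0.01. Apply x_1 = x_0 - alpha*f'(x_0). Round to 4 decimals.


We compute the gradient at x_0 and apply the update.
f'(x) = 20*x - 24
f'(3.6529) = 20*3.6529 - 24 = 49.058
x_1 = 3.6529 - 0.01*49.058 = 3.1623


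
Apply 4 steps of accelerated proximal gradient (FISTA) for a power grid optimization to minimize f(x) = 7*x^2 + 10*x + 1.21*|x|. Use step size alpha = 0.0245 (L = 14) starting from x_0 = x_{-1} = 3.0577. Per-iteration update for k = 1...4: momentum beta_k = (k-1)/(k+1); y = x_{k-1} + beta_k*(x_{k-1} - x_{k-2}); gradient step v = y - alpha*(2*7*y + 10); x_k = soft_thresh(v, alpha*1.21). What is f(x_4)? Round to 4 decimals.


FISTA on f(x) = 7*x^2 + 10*x + 1.21*|x|
L = 14, alpha = 0.0245
Iteration 1: beta = 0.0, y = 3.0577 + 0.0*(3.0577 - 3.0577) = 3.0577
  grad(y) = 52.8078, v = y - alpha*grad = 1.7639
  prox(v) = soft_thresh(1.7639, 0.0296) = 1.7343
Iteration 2: beta = 0.3333, y = 1.7343 + 0.3333*(1.7343 - 3.0577) = 1.2931
  grad(y) = 28.1037, v = y - alpha*grad = 0.6046
  prox(v) = soft_thresh(0.6046, 0.0296) = 0.5749
Iteration 3: beta = 0.5, y = 0.5749 + 0.5*(0.5749 - 1.7343) = -0.0047
  grad(y) = 9.9338, v = y - alpha*grad = -0.2481
  prox(v) = soft_thresh(-0.2481, 0.0296) = -0.2185
Iteration 4: beta = 0.6, y = -0.2185 + 0.6*(-0.2185 - 0.5749) = -0.6945
  grad(y) = 0.277, v = y - alpha*grad = -0.7013
  prox(v) = soft_thresh(-0.7013, 0.0296) = -0.6716
f(x_4) = 7*(-0.6716)^2 + 10*(-0.6716) + 1.21*|-0.6716| = -2.746


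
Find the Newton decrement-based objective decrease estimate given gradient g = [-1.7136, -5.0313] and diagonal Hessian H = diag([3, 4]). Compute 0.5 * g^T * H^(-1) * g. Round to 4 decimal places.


Step 1: H is diagonal, so H^(-1) * g = [-0.5712, -1.2578].
Step 2: g^T H^(-1) g = sum_i g_i^2 / H_ii
  = (-1.7136)^2/3 + (-5.0313)^2/4
  = 0.9788 + 6.3285 = 7.3073
Step 3: Objective decrease = 0.5 * g^T H^(-1) g = 3.6537
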